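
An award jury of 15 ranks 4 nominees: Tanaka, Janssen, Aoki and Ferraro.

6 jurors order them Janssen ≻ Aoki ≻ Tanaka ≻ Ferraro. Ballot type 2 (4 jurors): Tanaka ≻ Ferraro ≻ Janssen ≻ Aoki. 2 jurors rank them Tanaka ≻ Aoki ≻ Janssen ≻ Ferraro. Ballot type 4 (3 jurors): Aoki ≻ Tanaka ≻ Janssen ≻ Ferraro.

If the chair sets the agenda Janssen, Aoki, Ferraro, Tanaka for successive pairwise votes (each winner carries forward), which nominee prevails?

Round 1: Janssen vs Aoki — 10–5, Janssen advances.
Round 2: Janssen vs Ferraro — 11–4, Janssen advances.
Round 3: Janssen vs Tanaka — 6–9, Tanaka advances.
Tanaka survives the agenda.

Tanaka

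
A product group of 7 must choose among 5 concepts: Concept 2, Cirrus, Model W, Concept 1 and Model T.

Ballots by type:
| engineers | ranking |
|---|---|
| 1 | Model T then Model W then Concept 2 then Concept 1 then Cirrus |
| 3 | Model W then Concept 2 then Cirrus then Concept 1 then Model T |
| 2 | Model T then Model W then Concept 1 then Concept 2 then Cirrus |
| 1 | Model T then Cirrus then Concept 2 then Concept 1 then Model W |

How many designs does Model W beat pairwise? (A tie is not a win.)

Model W against each rival (7 engineers):
Model W vs Concept 2: Model W is ranked higher on 1+3+2 = 6 ballots, Concept 2 on 1. Model W wins 6–1.
Model W vs Cirrus: Model W wins 6–1.
Model W vs Concept 1: Model W preferred on 1+3+2 = 6 ballots; Model W wins 6–1.
Model W–Model T: Model T 4–3.
Model W beats Concept 2, Cirrus, Concept 1; loses to Model T — 3 pairwise wins.

3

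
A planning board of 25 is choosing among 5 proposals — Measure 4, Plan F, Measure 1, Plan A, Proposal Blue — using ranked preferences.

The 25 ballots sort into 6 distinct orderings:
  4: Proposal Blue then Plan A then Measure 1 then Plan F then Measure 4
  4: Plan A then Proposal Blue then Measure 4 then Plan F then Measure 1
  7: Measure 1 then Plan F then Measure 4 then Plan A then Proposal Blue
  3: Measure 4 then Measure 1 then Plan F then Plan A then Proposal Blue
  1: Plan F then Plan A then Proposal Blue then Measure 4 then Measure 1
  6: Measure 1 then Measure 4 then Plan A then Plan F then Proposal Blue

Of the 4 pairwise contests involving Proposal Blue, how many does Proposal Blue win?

0

Proposal Blue against each rival (25 council members):
Proposal Blue vs Measure 4: Measure 4 wins 16–9.
Proposal Blue vs Plan F: Plan F wins 17–8.
Proposal Blue vs Measure 1: Proposal Blue preferred on 4+4+1 = 9 ballots; Measure 1 wins 16–9.
Proposal Blue vs Plan A: 4 for Proposal Blue, 21 for Plan A — Plan A by 21–4.
Proposal Blue beats no one; loses to Measure 4, Plan F, Measure 1, Plan A — 0 pairwise wins.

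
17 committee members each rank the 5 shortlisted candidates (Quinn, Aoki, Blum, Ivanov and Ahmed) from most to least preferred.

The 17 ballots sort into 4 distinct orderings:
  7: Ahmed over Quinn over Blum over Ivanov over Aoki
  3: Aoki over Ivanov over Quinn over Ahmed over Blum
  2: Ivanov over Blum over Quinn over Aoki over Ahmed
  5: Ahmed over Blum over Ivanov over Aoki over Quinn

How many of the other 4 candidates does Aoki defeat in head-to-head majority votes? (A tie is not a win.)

Aoki against each rival (17 committee members):
Aoki vs Quinn: Aoki is ranked higher on 3+5 = 8 ballots, Quinn on 9. Quinn wins 9–8.
Aoki vs Blum: 3 to 14, Blum.
Aoki vs Ivanov: Aoki is ranked higher on 3 ballots, Ivanov on 14. Ivanov wins 14–3.
Aoki vs Ahmed: Aoki preferred on 3+2 = 5 ballots; Ahmed wins 12–5.
Aoki beats no one; loses to Quinn, Blum, Ivanov, Ahmed — 0 pairwise wins.

0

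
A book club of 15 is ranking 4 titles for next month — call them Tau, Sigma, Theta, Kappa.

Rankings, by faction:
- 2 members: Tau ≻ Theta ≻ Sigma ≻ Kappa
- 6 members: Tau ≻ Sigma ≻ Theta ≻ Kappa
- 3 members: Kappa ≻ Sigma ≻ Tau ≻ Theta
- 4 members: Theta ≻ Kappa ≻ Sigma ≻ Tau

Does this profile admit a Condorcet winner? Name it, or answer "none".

Tau

Pairwise majorities:
Tau vs Sigma: 8 to 7, Tau.
Tau vs Theta: 2+6+3 = 11 for Tau, 4 for Theta — Tau by 11–4.
Tau vs Kappa: 2+6 = 8 for Tau, 7 for Kappa — Tau by 8–7.
Sigma vs Theta: Sigma preferred on 6+3 = 9 ballots; Sigma wins 9–6.
Sigma vs Kappa: Sigma preferred on 2+6 = 8 ballots; Sigma wins 8–7.
Theta vs Kappa: 2+6+4 = 12 for Theta, 3 for Kappa — Theta by 12–3.
Tau beats each of Sigma, Theta, Kappa — Tau is the Condorcet winner.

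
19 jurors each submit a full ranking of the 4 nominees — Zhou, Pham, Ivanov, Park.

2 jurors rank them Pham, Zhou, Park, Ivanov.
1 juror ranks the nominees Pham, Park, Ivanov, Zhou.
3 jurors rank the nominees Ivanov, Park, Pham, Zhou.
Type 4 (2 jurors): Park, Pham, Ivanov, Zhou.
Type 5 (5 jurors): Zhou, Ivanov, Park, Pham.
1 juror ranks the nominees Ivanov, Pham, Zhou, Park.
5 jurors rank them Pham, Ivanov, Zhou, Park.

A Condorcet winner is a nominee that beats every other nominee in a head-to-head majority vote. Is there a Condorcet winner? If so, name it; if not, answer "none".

none

Pairwise majorities:
Zhou vs Pham: Zhou preferred on 5 ballots; Pham wins 14–5.
Zhou vs Ivanov: 7 to 12, Ivanov.
Zhou vs Park: Zhou is ranked higher on 2+5+1+5 = 13 ballots, Park on 6. Zhou wins 13–6.
Pham vs Ivanov: Pham preferred on 2+1+2+5 = 10 ballots; Pham wins 10–9.
Pham vs Park: Pham is ranked higher on 2+1+1+5 = 9 ballots, Park on 10. Park wins 10–9.
Ivanov vs Park: Ivanov is ranked higher on 3+5+1+5 = 14 ballots, Park on 5. Ivanov wins 14–5.
Every nominee loses at least once (Zhou loses to Pham; Pham loses to Park; Ivanov loses to Pham; Park loses to Zhou). The majority relation contains the cycle Zhou → Park → Pham → Zhou, so there is no Condorcet winner.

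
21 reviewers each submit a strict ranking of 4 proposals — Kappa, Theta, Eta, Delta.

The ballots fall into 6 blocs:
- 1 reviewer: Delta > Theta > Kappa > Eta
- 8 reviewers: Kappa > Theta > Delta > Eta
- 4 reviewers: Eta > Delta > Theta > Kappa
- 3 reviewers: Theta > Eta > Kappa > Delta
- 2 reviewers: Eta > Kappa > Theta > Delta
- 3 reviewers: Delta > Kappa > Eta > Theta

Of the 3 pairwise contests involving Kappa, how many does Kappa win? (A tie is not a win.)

Kappa against each rival (21 reviewers):
Kappa vs Theta: Kappa wins 13–8.
Kappa vs Eta: 1+8+3 = 12 for Kappa, 9 for Eta — Kappa by 12–9.
Kappa–Delta: Kappa 13–8.
Kappa beats Theta, Eta, Delta — 3 pairwise wins.

3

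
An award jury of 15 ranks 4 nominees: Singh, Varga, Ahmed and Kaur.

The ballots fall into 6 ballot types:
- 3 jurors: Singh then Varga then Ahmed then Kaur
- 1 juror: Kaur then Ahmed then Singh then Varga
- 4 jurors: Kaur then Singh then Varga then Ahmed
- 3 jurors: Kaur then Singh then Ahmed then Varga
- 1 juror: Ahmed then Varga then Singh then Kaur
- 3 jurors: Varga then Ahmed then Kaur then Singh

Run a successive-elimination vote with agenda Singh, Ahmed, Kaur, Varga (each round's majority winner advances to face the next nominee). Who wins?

Kaur

Round 1: Singh vs Ahmed — 10–5, Singh advances.
Round 2: Singh vs Kaur — 4–11, Kaur advances.
Round 3: Kaur vs Varga — 8–7, Kaur advances.
Kaur survives the agenda.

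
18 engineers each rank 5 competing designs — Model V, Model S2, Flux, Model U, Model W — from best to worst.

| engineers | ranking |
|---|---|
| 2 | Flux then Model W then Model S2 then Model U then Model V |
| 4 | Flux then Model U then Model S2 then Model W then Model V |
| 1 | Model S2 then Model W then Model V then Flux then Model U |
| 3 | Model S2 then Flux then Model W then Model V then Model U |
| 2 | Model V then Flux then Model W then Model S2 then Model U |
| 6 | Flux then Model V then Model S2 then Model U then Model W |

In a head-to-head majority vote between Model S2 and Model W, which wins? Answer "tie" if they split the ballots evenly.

Ballots ranking Model S2 above Model W: 4 + 1 + 3 + 6 = 14.
Ballots ranking Model W above Model S2: 18 − 14 = 4.
Model S2 wins the head-to-head 14–4.

Model S2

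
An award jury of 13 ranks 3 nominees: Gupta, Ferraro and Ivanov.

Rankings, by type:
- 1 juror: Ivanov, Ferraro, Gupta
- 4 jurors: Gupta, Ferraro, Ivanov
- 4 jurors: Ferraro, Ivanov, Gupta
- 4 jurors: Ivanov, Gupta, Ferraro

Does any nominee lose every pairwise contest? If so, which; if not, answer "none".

Pairwise majorities:
Gupta vs Ferraro: Gupta preferred on 4+4 = 8 ballots; Gupta wins 8–5.
Gupta vs Ivanov: 4 for Gupta, 9 for Ivanov — Ivanov by 9–4.
Ferraro vs Ivanov: Ferraro preferred on 4+4 = 8 ballots; Ferraro wins 8–5.
Each nominee has at least one pairwise win (Gupta beats Ferraro; Ferraro beats Ivanov; Ivanov beats Gupta) — no Condorcet loser.

none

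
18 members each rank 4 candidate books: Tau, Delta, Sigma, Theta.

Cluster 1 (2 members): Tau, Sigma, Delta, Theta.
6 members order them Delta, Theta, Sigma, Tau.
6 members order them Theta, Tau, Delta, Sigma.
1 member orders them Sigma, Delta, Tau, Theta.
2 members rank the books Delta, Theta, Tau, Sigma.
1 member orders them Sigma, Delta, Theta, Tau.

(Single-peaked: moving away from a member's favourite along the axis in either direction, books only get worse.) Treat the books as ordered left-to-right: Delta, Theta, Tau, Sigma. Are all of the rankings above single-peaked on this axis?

no

Axis positions: Delta=1, Theta=2, Tau=3, Sigma=4.
Cluster 1: ranking walks positions 3-4-1-2; Delta is ranked above Theta even though Theta lies between Delta and the peak Tau on the axis — preferences dip and rise again. Not single-peaked.
Cluster 2: ranking walks positions 1-2-4-3; Sigma is ranked above Tau even though Tau lies between Sigma and the peak Delta on the axis — preferences dip and rise again. Not single-peaked.
Cluster 3 (peak Theta at position 2): ranking walks positions 2-3-1-4, expanding outward from the peak — single-peaked.
Cluster 4: ranking walks positions 4-1-3-2; Delta is ranked above Tau even though Tau lies between Delta and the peak Sigma on the axis — preferences dip and rise again. Not single-peaked.
Cluster 5 (peak Delta at position 1): ranking walks positions 1-2-3-4, expanding outward from the peak — single-peaked.
Cluster 6: ranking walks positions 4-1-2-3; Delta is ranked above Tau even though Tau lies between Delta and the peak Sigma on the axis — preferences dip and rise again. Not single-peaked.
Cluster 1 violates single-peakedness, so the profile is not single-peaked on this axis.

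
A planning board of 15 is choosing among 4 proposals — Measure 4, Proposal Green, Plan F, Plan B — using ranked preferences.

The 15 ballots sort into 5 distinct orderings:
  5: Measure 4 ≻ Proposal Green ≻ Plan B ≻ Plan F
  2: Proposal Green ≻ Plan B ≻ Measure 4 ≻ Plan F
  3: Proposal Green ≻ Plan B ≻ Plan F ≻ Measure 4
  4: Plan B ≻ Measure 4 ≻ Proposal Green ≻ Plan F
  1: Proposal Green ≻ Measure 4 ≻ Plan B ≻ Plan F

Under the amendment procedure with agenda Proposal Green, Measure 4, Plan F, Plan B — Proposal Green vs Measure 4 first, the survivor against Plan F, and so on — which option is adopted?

Round 1: Proposal Green vs Measure 4 — 6–9, Measure 4 advances.
Round 2: Measure 4 vs Plan F — 12–3, Measure 4 advances.
Round 3: Measure 4 vs Plan B — 6–9, Plan B advances.
The agenda winner is Plan B.

Plan B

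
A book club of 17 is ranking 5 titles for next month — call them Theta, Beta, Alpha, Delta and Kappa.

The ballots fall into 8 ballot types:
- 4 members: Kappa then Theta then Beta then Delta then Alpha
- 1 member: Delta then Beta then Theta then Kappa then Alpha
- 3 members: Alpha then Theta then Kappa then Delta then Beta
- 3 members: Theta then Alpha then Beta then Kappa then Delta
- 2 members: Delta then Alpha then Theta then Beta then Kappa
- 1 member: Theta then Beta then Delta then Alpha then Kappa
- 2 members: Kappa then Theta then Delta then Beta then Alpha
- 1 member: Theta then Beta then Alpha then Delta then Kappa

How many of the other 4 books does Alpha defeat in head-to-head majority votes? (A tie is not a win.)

Alpha against each rival (17 members):
Alpha vs Theta: Theta, 12–5.
Alpha vs Beta: Alpha preferred on 3+3+2 = 8 ballots; Beta wins 9–8.
Alpha vs Delta: Delta, 10–7.
Alpha–Kappa: Alpha 10–7.
Alpha beats Kappa; loses to Theta, Beta, Delta — 1 pairwise win.

1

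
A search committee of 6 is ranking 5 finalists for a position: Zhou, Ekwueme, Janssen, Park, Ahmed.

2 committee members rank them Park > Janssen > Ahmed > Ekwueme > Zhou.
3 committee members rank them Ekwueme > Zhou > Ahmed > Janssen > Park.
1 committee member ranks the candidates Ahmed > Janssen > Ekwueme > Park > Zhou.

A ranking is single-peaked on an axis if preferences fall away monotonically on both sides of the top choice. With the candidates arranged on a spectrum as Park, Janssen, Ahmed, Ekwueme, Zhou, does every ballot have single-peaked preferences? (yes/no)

yes

Axis positions: Park=1, Janssen=2, Ahmed=3, Ekwueme=4, Zhou=5.
Group 1 (peak Park at position 1): ranking walks positions 1-2-3-4-5, expanding outward from the peak — single-peaked.
Group 2 (peak Ekwueme at position 4): ranking walks positions 4-5-3-2-1, expanding outward from the peak — single-peaked.
Group 3 (peak Ahmed at position 3): ranking walks positions 3-2-4-1-5, expanding outward from the peak — single-peaked.
Every ranking is single-peaked on this axis.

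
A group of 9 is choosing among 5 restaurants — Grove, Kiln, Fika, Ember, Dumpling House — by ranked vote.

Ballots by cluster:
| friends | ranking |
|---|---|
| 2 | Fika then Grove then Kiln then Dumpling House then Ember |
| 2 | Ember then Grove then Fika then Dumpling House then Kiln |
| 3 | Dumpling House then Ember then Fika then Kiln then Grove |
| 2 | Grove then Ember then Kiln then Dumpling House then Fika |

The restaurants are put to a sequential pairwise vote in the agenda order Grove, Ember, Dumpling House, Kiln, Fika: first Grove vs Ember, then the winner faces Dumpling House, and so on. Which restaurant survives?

Dumpling House

Round 1: Grove vs Ember — 4–5, Ember advances.
Round 2: Ember vs Dumpling House — 4–5, Dumpling House advances.
Round 3: Dumpling House vs Kiln — 5–4, Dumpling House advances.
Round 4: Dumpling House vs Fika — 5–4, Dumpling House advances.
Dumpling House survives the agenda.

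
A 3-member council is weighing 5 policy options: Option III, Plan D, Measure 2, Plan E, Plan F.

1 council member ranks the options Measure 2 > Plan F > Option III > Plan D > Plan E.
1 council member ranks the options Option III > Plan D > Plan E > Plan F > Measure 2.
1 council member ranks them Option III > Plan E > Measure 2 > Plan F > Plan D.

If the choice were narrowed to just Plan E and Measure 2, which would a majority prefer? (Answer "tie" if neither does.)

Plan E

Ballots ranking Plan E above Measure 2: 1 + 1 = 2.
Ballots ranking Measure 2 above Plan E: 3 − 2 = 1.
Plan E wins the head-to-head 2–1.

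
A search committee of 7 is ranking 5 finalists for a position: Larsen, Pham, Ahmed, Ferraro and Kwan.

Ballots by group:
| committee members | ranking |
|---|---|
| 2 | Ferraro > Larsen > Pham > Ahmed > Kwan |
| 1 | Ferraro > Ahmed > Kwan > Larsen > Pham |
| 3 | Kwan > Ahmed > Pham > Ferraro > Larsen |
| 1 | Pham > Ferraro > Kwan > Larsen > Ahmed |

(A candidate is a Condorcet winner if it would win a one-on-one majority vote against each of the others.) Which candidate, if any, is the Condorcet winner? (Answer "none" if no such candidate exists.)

none

Pairwise majorities:
Larsen vs Pham: 3 to 4, Pham.
Larsen vs Ahmed: Larsen is ranked higher on 2+1 = 3 ballots, Ahmed on 4. Ahmed wins 4–3.
Larsen vs Ferraro: Larsen is ranked higher on 0 ballots, Ferraro on 7. Ferraro wins 7–0.
Larsen vs Kwan: 2 to 5, Kwan.
Pham vs Ahmed: Pham is ranked higher on 2+1 = 3 ballots, Ahmed on 4. Ahmed wins 4–3.
Pham vs Ferraro: Pham is ranked higher on 3+1 = 4 ballots, Ferraro on 3. Pham wins 4–3.
Pham vs Kwan: Pham preferred on 2+1 = 3 ballots; Kwan wins 4–3.
Ahmed vs Ferraro: 3 for Ahmed, 4 for Ferraro — Ferraro by 4–3.
Ahmed vs Kwan: Ahmed preferred on 2+1 = 3 ballots; Kwan wins 4–3.
Ferraro vs Kwan: 4 to 3, Ferraro.
Each candidate drops at least one matchup (Larsen loses to Pham; Pham loses to Ahmed; Ahmed loses to Ferraro; Ferraro loses to Pham; Kwan loses to Ferraro); the cycle Pham > Ferraro > Ahmed > Pham rules out a Condorcet winner.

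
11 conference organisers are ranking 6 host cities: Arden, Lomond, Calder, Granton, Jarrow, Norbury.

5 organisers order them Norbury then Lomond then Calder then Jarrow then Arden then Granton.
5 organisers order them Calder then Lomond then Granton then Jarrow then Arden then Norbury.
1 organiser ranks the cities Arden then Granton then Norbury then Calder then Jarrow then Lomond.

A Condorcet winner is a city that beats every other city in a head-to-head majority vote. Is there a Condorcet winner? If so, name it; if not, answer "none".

none

Pairwise majorities:
Arden vs Lomond: 1 to 10, Lomond.
Arden vs Calder: Calder wins 10–1.
Arden vs Granton: Arden wins 6–5.
Arden vs Jarrow: Jarrow, 10–1.
Arden–Norbury: Arden 6–5.
Lomond vs Calder: Lomond is ranked higher on 5 ballots, Calder on 6. Calder wins 6–5.
Lomond vs Granton: 5+5 = 10 for Lomond, 1 for Granton — Lomond by 10–1.
Lomond–Jarrow: Lomond 10–1.
Lomond–Norbury: Norbury 6–5.
Calder–Granton: Calder 10–1.
Calder vs Jarrow: Calder, 11–0.
Calder vs Norbury: Calder preferred on 5 ballots; Norbury wins 6–5.
Granton vs Jarrow: Granton, 6–5.
Granton vs Norbury: 6 to 5, Granton.
Jarrow vs Norbury: Norbury, 6–5.
Each city drops at least one matchup (Arden loses to Lomond; Lomond loses to Calder; Calder loses to Norbury; Granton loses to Arden; Jarrow loses to Lomond; Norbury loses to Arden); the cycle Arden → Granton → Jarrow → Arden rules out a Condorcet winner.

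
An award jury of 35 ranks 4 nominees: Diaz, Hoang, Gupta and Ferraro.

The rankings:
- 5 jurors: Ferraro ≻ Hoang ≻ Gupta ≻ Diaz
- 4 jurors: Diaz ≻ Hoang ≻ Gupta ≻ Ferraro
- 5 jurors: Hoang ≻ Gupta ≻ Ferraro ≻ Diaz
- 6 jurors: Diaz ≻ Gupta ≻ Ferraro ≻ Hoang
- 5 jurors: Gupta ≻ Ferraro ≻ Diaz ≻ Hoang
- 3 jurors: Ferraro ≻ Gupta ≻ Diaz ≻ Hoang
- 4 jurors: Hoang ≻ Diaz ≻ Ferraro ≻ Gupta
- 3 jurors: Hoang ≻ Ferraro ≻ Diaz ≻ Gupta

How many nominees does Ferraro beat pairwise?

2

Ferraro against each rival (35 jurors):
Ferraro vs Diaz: Ferraro preferred on 5+5+5+3+3 = 21 ballots; Ferraro wins 21–14.
Ferraro vs Hoang: Ferraro, 19–16.
Ferraro–Gupta: Gupta 20–15.
Ferraro beats Diaz, Hoang; loses to Gupta — 2 pairwise wins.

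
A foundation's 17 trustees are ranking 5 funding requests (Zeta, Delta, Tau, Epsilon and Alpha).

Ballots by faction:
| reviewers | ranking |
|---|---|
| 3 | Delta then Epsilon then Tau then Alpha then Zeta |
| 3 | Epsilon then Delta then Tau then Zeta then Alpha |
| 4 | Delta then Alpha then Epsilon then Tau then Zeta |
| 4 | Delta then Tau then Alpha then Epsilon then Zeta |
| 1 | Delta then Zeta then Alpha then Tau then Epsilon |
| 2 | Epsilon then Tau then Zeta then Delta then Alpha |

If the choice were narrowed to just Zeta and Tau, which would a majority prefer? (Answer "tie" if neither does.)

Ballots ranking Zeta above Tau: 1.
Ballots ranking Tau above Zeta: 17 − 1 = 16.
Tau wins the head-to-head 16–1.

Tau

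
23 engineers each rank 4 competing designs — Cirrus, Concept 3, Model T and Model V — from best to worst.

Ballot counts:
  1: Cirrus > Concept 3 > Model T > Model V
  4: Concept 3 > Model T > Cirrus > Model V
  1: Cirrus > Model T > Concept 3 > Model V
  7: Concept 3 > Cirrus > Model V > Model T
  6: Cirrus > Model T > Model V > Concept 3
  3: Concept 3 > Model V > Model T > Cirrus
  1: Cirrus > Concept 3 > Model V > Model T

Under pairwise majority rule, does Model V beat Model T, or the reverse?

Ballots ranking Model V above Model T: 7 + 3 + 1 = 11.
Ballots ranking Model T above Model V: 23 − 11 = 12.
Model T wins the head-to-head 12–11.

Model T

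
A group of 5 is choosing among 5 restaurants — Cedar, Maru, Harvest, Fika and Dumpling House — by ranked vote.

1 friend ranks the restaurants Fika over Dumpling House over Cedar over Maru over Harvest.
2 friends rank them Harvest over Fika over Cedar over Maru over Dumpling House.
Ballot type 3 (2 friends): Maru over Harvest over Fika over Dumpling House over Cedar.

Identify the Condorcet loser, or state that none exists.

none

Pairwise majorities:
Cedar vs Maru: 1+2 = 3 for Cedar, 2 for Maru — Cedar by 3–2.
Cedar vs Harvest: Harvest, 4–1.
Cedar–Fika: Fika 5–0.
Cedar vs Dumpling House: 2 for Cedar, 3 for Dumpling House — Dumpling House by 3–2.
Maru vs Harvest: Maru wins 3–2.
Maru vs Fika: Maru preferred on 2 ballots; Fika wins 3–2.
Maru vs Dumpling House: 2+2 = 4 for Maru, 1 for Dumpling House — Maru by 4–1.
Harvest vs Fika: Harvest is ranked higher on 2+2 = 4 ballots, Fika on 1. Harvest wins 4–1.
Harvest vs Dumpling House: 4 to 1, Harvest.
Fika vs Dumpling House: Fika, 5–0.
Every restaurant wins at least one matchup (Cedar beats Maru; Maru beats Harvest; Harvest beats Cedar; Fika beats Cedar; Dumpling House beats Cedar), so there is no Condorcet loser.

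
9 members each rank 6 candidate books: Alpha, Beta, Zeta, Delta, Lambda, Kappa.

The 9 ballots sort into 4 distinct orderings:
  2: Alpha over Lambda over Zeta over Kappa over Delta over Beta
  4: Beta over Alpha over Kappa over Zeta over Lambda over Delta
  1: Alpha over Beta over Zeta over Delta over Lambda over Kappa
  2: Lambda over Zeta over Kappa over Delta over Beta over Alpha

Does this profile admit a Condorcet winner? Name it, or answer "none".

Head-to-head results (9 members):
Alpha vs Beta: Beta, 6–3.
Alpha vs Zeta: Alpha, 7–2.
Alpha–Delta: Alpha 7–2.
Alpha vs Lambda: Alpha wins 7–2.
Alpha vs Kappa: Alpha, 7–2.
Beta–Zeta: Beta 5–4.
Beta vs Delta: Beta wins 5–4.
Beta vs Lambda: Beta, 5–4.
Beta–Kappa: Beta 5–4.
Zeta–Delta: Zeta 9–0.
Zeta vs Lambda: Zeta, 5–4.
Zeta–Kappa: Zeta 5–4.
Delta vs Lambda: Lambda wins 8–1.
Delta vs Kappa: Kappa wins 8–1.
Lambda vs Kappa: Lambda, 5–4.
Beta defeats every rival head-to-head and is the Condorcet winner.

Beta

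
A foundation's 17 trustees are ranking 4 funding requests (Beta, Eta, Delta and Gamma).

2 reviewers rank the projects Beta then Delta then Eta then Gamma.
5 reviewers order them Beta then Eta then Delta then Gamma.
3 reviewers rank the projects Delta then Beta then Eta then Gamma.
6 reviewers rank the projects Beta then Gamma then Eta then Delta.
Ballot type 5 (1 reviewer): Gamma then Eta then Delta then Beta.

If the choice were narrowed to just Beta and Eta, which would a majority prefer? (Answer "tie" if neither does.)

Beta

Ballots ranking Beta above Eta: 2 + 5 + 3 + 6 = 16.
Ballots ranking Eta above Beta: 17 − 16 = 1.
Beta wins the head-to-head 16–1.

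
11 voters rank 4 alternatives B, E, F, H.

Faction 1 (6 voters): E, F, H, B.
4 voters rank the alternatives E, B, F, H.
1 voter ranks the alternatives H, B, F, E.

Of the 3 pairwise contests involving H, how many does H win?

1

H against each rival (11 voters):
H vs B: H, 7–4.
H vs E: E, 10–1.
H vs F: 1 for H, 10 for F — F by 10–1.
H beats B; loses to E, F — 1 pairwise win.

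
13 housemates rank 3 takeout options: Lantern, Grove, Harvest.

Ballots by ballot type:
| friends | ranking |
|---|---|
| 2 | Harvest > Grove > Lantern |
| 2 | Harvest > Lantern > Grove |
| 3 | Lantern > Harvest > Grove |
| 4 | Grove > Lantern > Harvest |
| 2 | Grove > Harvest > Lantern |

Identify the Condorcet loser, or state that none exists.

none

Head-to-head results (13 friends):
Lantern vs Grove: Lantern is ranked higher on 2+3 = 5 ballots, Grove on 8. Grove wins 8–5.
Lantern vs Harvest: Lantern preferred on 3+4 = 7 ballots; Lantern wins 7–6.
Grove vs Harvest: Grove is ranked higher on 4+2 = 6 ballots, Harvest on 7. Harvest wins 7–6.
Each restaurant has at least one pairwise win (Lantern beats Harvest; Grove beats Lantern; Harvest beats Grove) — no Condorcet loser.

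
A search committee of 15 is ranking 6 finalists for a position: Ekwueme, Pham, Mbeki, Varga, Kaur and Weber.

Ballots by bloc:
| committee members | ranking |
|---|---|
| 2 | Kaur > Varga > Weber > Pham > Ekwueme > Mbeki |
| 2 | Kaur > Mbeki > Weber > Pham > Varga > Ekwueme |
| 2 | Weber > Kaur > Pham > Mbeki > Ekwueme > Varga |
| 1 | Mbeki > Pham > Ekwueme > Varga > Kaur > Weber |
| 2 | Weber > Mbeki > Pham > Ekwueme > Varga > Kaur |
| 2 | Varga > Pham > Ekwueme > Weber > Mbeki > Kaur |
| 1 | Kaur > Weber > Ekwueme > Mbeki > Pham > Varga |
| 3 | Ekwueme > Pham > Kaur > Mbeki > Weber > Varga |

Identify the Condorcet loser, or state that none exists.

Head-to-head results (15 committee members):
Ekwueme vs Pham: Pham, 11–4.
Ekwueme vs Mbeki: Ekwueme is ranked higher on 2+2+1+3 = 8 ballots, Mbeki on 7. Ekwueme wins 8–7.
Ekwueme vs Varga: Ekwueme wins 9–6.
Ekwueme–Kaur: Ekwueme 8–7.
Ekwueme–Weber: Weber 9–6.
Pham–Mbeki: Pham 9–6.
Pham vs Varga: Pham wins 11–4.
Pham vs Kaur: Pham, 8–7.
Pham vs Weber: Weber wins 9–6.
Mbeki–Varga: Mbeki 11–4.
Mbeki vs Kaur: Kaur wins 10–5.
Mbeki–Weber: Weber 9–6.
Varga vs Kaur: Varga preferred on 1+2+2 = 5 ballots; Kaur wins 10–5.
Varga–Weber: Weber 10–5.
Kaur vs Weber: Kaur wins 9–6.
Varga is beaten in every head-to-head and is the Condorcet loser.

Varga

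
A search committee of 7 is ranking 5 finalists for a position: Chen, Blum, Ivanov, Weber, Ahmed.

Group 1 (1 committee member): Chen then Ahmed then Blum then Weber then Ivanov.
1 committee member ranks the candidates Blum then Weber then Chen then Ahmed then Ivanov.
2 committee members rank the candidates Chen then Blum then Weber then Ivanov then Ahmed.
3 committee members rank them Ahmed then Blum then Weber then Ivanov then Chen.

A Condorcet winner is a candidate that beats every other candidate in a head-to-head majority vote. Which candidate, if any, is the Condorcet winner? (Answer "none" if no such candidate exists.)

none

Head-to-head results (7 committee members):
Chen vs Blum: Chen preferred on 1+2 = 3 ballots; Blum wins 4–3.
Chen–Ivanov: Chen 4–3.
Chen vs Weber: Chen is ranked higher on 1+2 = 3 ballots, Weber on 4. Weber wins 4–3.
Chen vs Ahmed: Chen preferred on 1+1+2 = 4 ballots; Chen wins 4–3.
Blum vs Ivanov: Blum is ranked higher on 1+1+2+3 = 7 ballots, Ivanov on 0. Blum wins 7–0.
Blum vs Weber: Blum, 7–0.
Blum vs Ahmed: Ahmed wins 4–3.
Ivanov vs Weber: 0 for Ivanov, 7 for Weber — Weber by 7–0.
Ivanov vs Ahmed: 2 to 5, Ahmed.
Weber vs Ahmed: Ahmed, 4–3.
No candidate is unbeaten: Chen loses to Blum; Blum loses to Ahmed; Ivanov loses to Chen; Weber loses to Blum; Ahmed loses to Chen. In particular Chen → Ahmed → Blum → Chen is a majority cycle — no Condorcet winner exists.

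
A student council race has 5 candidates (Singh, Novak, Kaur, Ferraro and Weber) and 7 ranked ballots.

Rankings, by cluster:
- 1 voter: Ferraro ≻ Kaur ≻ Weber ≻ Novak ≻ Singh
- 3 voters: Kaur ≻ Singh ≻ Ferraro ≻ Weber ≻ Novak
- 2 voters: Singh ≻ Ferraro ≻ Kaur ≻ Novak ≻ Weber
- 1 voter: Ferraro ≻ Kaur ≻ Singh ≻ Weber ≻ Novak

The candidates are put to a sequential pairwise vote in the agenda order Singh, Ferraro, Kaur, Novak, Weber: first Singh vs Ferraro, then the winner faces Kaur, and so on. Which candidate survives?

Round 1: Singh vs Ferraro — 5–2, Singh advances.
Round 2: Singh vs Kaur — 2–5, Kaur advances.
Round 3: Kaur vs Novak — 7–0, Kaur advances.
Round 4: Kaur vs Weber — 7–0, Kaur advances.
The agenda winner is Kaur.

Kaur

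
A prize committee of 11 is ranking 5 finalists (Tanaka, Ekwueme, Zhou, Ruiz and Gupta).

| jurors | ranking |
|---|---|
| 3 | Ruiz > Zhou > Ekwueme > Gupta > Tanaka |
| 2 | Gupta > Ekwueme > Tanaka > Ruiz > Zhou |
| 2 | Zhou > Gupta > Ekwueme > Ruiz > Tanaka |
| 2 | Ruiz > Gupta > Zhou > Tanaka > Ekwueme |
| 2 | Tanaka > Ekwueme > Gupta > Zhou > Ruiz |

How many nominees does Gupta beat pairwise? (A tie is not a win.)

Gupta against each rival (11 jurors):
Gupta vs Tanaka: Gupta is ranked higher on 3+2+2+2 = 9 ballots, Tanaka on 2. Gupta wins 9–2.
Gupta vs Ekwueme: 6 to 5, Gupta.
Gupta vs Zhou: 6 to 5, Gupta.
Gupta vs Ruiz: 6 to 5, Gupta.
Gupta beats Tanaka, Ekwueme, Zhou, Ruiz — 4 pairwise wins.

4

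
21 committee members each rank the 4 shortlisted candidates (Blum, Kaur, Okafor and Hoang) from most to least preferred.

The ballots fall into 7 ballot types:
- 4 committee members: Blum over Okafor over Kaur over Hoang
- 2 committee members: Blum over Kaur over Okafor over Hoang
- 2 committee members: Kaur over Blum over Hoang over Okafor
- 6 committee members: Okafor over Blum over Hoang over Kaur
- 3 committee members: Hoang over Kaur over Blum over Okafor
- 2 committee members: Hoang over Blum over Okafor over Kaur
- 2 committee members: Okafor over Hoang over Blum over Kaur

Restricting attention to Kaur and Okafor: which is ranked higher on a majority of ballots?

Ballots ranking Kaur above Okafor: 2 + 2 + 3 = 7.
Ballots ranking Okafor above Kaur: 21 − 7 = 14.
Okafor wins the head-to-head 14–7.

Okafor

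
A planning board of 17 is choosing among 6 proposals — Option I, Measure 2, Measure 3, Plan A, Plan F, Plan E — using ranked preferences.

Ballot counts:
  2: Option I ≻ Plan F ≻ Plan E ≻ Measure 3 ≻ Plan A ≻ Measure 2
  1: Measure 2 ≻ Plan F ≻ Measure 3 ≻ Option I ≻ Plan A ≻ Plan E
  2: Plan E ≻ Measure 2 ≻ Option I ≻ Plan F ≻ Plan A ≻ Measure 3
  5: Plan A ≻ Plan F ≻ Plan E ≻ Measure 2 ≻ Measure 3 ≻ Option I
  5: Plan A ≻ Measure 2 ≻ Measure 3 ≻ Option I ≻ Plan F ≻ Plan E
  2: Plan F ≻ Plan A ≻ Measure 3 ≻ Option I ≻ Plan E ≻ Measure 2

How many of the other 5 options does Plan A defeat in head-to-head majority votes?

5

Plan A against each rival (17 council members):
Plan A vs Option I: Plan A wins 12–5.
Plan A vs Measure 2: Plan A wins 14–3.
Plan A vs Measure 3: Plan A wins 14–3.
Plan A vs Plan F: 10 to 7, Plan A.
Plan A vs Plan E: Plan A, 13–4.
Plan A beats Option I, Measure 2, Measure 3, Plan F, Plan E — 5 pairwise wins.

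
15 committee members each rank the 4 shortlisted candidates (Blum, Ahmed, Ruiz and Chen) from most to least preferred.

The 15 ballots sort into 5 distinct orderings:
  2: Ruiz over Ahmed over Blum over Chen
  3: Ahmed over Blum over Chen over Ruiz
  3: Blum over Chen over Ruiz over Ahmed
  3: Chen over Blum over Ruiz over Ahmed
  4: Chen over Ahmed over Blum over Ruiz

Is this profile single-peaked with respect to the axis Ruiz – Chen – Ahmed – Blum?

no

Axis positions: Ruiz=1, Chen=2, Ahmed=3, Blum=4.
Ballot type 1: ranking walks positions 1-3-4-2; Ahmed is ranked above Chen even though Chen lies between Ahmed and the peak Ruiz on the axis — preferences dip and rise again. Not single-peaked.
Ballot type 2 (peak Ahmed at position 3): ranking walks positions 3-4-2-1, expanding outward from the peak — single-peaked.
Ballot type 3: ranking walks positions 4-2-1-3; Chen is ranked above Ahmed even though Ahmed lies between Chen and the peak Blum on the axis — preferences dip and rise again. Not single-peaked.
Ballot type 4: ranking walks positions 2-4-1-3; Blum is ranked above Ahmed even though Ahmed lies between Blum and the peak Chen on the axis — preferences dip and rise again. Not single-peaked.
Ballot type 5 (peak Chen at position 2): ranking walks positions 2-3-4-1, expanding outward from the peak — single-peaked.
Ballot type 1 violates single-peakedness, so the profile is not single-peaked on this axis.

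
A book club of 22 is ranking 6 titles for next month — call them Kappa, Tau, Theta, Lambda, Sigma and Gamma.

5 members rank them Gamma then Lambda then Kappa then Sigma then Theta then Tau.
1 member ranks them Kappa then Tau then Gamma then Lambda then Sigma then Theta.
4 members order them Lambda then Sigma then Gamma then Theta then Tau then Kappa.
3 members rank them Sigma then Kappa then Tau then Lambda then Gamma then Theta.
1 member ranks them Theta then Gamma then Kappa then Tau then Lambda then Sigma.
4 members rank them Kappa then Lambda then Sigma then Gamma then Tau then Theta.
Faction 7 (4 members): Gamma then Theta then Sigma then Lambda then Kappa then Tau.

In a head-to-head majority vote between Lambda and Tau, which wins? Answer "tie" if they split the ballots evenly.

Ballots ranking Lambda above Tau: 5 + 4 + 4 + 4 = 17.
Ballots ranking Tau above Lambda: 22 − 17 = 5.
Lambda wins the head-to-head 17–5.

Lambda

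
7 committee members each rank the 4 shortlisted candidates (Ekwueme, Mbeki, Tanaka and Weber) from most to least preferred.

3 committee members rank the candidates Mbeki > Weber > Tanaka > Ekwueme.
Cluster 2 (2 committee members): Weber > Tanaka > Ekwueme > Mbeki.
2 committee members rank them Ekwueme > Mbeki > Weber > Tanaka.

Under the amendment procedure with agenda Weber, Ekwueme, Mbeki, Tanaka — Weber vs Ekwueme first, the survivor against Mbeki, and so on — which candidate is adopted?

Mbeki

Round 1: Weber vs Ekwueme — 5–2, Weber advances.
Round 2: Weber vs Mbeki — 2–5, Mbeki advances.
Round 3: Mbeki vs Tanaka — 5–2, Mbeki advances.
The agenda winner is Mbeki.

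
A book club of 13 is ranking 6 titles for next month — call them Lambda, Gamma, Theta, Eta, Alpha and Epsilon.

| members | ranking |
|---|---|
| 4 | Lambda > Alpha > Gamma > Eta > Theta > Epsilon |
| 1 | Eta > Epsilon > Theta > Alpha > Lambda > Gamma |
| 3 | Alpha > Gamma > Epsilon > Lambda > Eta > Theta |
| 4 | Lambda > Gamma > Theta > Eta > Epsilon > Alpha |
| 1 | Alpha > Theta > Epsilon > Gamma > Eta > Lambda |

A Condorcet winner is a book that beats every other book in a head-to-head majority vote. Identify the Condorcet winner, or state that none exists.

Head-to-head results (13 members):
Lambda vs Gamma: Lambda preferred on 4+1+4 = 9 ballots; Lambda wins 9–4.
Lambda vs Theta: Lambda preferred on 4+3+4 = 11 ballots; Lambda wins 11–2.
Lambda vs Eta: Lambda preferred on 4+3+4 = 11 ballots; Lambda wins 11–2.
Lambda vs Alpha: 8 to 5, Lambda.
Lambda vs Epsilon: Lambda preferred on 4+4 = 8 ballots; Lambda wins 8–5.
Gamma vs Theta: 11 to 2, Gamma.
Gamma vs Eta: Gamma is ranked higher on 4+3+4+1 = 12 ballots, Eta on 1. Gamma wins 12–1.
Gamma vs Alpha: Gamma preferred on 4 ballots; Alpha wins 9–4.
Gamma vs Epsilon: 4+3+4 = 11 for Gamma, 2 for Epsilon — Gamma by 11–2.
Theta vs Eta: 5 to 8, Eta.
Theta vs Alpha: 5 to 8, Alpha.
Theta vs Epsilon: Theta is ranked higher on 4+4+1 = 9 ballots, Epsilon on 4. Theta wins 9–4.
Eta vs Alpha: Eta is ranked higher on 1+4 = 5 ballots, Alpha on 8. Alpha wins 8–5.
Eta vs Epsilon: 4+1+4 = 9 for Eta, 4 for Epsilon — Eta by 9–4.
Alpha vs Epsilon: 4+3+1 = 8 for Alpha, 5 for Epsilon — Alpha by 8–5.
Lambda wins every pairwise contest, so Lambda is the Condorcet winner.

Lambda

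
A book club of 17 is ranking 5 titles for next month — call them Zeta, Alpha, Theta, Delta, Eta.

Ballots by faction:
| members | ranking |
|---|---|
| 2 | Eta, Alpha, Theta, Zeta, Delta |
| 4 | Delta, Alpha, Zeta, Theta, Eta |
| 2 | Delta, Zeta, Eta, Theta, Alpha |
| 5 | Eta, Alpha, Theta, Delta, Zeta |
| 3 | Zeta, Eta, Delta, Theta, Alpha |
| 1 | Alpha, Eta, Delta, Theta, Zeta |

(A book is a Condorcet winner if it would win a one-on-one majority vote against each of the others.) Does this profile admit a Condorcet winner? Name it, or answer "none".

Check each pair by majority over 17 ballots:
Zeta–Alpha: Alpha 12–5.
Zeta–Theta: Zeta 9–8.
Zeta vs Delta: Zeta is ranked higher on 2+3 = 5 ballots, Delta on 12. Delta wins 12–5.
Zeta–Eta: Zeta 9–8.
Alpha vs Theta: Alpha wins 12–5.
Alpha vs Delta: 8 to 9, Delta.
Alpha vs Eta: Eta wins 12–5.
Theta vs Delta: Delta, 10–7.
Theta–Eta: Eta 13–4.
Delta–Eta: Eta 11–6.
Each book drops at least one matchup (Zeta loses to Alpha; Alpha loses to Delta; Theta loses to Zeta; Delta loses to Eta; Eta loses to Zeta); the cycle Zeta → Eta → Alpha → Zeta rules out a Condorcet winner.

none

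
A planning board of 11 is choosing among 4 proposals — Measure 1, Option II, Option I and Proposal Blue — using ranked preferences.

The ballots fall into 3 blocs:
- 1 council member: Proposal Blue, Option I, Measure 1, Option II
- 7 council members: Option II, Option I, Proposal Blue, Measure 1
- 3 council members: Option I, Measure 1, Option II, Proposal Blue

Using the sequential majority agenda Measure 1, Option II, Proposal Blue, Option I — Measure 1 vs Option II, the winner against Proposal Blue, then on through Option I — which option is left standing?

Round 1: Measure 1 vs Option II — 4–7, Option II advances.
Round 2: Option II vs Proposal Blue — 10–1, Option II advances.
Round 3: Option II vs Option I — 7–4, Option II advances.
The agenda winner is Option II.

Option II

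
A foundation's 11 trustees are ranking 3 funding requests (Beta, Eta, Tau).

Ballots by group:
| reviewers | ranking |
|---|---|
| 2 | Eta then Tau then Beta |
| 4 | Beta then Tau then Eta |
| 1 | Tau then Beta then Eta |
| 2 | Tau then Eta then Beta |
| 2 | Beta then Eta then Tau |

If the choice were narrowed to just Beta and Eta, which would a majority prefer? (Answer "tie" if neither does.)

Beta

Ballots ranking Beta above Eta: 4 + 1 + 2 = 7.
Ballots ranking Eta above Beta: 11 − 7 = 4.
Beta wins the head-to-head 7–4.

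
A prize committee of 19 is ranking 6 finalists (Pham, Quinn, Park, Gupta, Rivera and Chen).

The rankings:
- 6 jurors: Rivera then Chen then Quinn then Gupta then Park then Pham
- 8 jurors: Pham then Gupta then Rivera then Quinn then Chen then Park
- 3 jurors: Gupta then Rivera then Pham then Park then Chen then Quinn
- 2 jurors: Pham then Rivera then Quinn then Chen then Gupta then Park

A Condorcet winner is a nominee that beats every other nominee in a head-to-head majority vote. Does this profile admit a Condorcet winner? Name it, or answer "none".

Pham

Check each pair by majority over 19 ballots:
Pham vs Quinn: Pham preferred on 8+3+2 = 13 ballots; Pham wins 13–6.
Pham vs Park: Pham is ranked higher on 8+3+2 = 13 ballots, Park on 6. Pham wins 13–6.
Pham–Gupta: Pham 10–9.
Pham vs Rivera: Pham wins 10–9.
Pham vs Chen: Pham preferred on 8+3+2 = 13 ballots; Pham wins 13–6.
Quinn–Park: Quinn 16–3.
Quinn vs Gupta: 6+2 = 8 for Quinn, 11 for Gupta — Gupta by 11–8.
Quinn vs Rivera: Quinn is ranked higher on 0 ballots, Rivera on 19. Rivera wins 19–0.
Quinn–Chen: Quinn 10–9.
Park–Gupta: Gupta 19–0.
Park vs Rivera: 0 for Park, 19 for Rivera — Rivera by 19–0.
Park vs Chen: Park is ranked higher on 3 ballots, Chen on 16. Chen wins 16–3.
Gupta vs Rivera: Gupta is ranked higher on 8+3 = 11 ballots, Rivera on 8. Gupta wins 11–8.
Gupta–Chen: Gupta 11–8.
Rivera vs Chen: Rivera wins 19–0.
Only Pham has no losses; Pham is the Condorcet winner.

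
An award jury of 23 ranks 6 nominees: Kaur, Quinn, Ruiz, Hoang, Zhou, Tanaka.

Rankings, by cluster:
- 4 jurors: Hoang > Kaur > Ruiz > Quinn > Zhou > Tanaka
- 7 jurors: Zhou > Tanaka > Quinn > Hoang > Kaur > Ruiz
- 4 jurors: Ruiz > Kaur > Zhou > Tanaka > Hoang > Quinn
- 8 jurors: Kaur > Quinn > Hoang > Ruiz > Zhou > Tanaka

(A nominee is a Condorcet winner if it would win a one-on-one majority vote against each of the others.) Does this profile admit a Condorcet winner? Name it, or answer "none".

Check each pair by majority over 23 ballots:
Kaur vs Quinn: Kaur is ranked higher on 4+4+8 = 16 ballots, Quinn on 7. Kaur wins 16–7.
Kaur vs Ruiz: Kaur preferred on 4+7+8 = 19 ballots; Kaur wins 19–4.
Kaur vs Hoang: Kaur preferred on 4+8 = 12 ballots; Kaur wins 12–11.
Kaur vs Zhou: 4+4+8 = 16 for Kaur, 7 for Zhou — Kaur by 16–7.
Kaur vs Tanaka: 4+4+8 = 16 for Kaur, 7 for Tanaka — Kaur by 16–7.
Quinn vs Ruiz: 15 to 8, Quinn.
Quinn vs Hoang: Quinn preferred on 7+8 = 15 ballots; Quinn wins 15–8.
Quinn vs Zhou: Quinn is ranked higher on 4+8 = 12 ballots, Zhou on 11. Quinn wins 12–11.
Quinn vs Tanaka: Quinn is ranked higher on 4+8 = 12 ballots, Tanaka on 11. Quinn wins 12–11.
Ruiz vs Hoang: 4 for Ruiz, 19 for Hoang — Hoang by 19–4.
Ruiz vs Zhou: 4+4+8 = 16 for Ruiz, 7 for Zhou — Ruiz by 16–7.
Ruiz vs Tanaka: 16 to 7, Ruiz.
Hoang vs Zhou: Hoang is ranked higher on 4+8 = 12 ballots, Zhou on 11. Hoang wins 12–11.
Hoang vs Tanaka: 12 to 11, Hoang.
Zhou vs Tanaka: 23 to 0, Zhou.
Only Kaur has no losses; Kaur is the Condorcet winner.

Kaur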